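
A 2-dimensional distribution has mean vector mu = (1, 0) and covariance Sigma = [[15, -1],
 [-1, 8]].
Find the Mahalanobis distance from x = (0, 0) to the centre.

Step 1 — centre the observation: (x - mu) = (-1, 0).

Step 2 — invert Sigma. det(Sigma) = 15·8 - (-1)² = 119.
  Sigma^{-1} = (1/det) · [[d, -b], [-b, a]] = [[0.0672, 0.0084],
 [0.0084, 0.1261]].

Step 3 — form the quadratic (x - mu)^T · Sigma^{-1} · (x - mu):
  Sigma^{-1} · (x - mu) = (-0.0672, -0.0084).
  (x - mu)^T · [Sigma^{-1} · (x - mu)] = (-1)·(-0.0672) + (0)·(-0.0084) = 0.0672.

Step 4 — take square root: d = √(0.0672) ≈ 0.2593.

d(x, mu) = √(0.0672) ≈ 0.2593


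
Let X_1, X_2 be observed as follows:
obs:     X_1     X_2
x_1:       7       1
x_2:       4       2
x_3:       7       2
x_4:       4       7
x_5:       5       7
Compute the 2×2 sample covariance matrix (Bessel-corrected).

Step 1 — column means:
  mean(X_1) = (7 + 4 + 7 + 4 + 5) / 5 = 27/5 = 5.4
  mean(X_2) = (1 + 2 + 2 + 7 + 7) / 5 = 19/5 = 3.8

Step 2 — sample covariance S[i,j] = (1/(n-1)) · Σ_k (x_{k,i} - mean_i) · (x_{k,j} - mean_j), with n-1 = 4.
  S[X_1,X_1] = ((1.6)·(1.6) + (-1.4)·(-1.4) + (1.6)·(1.6) + (-1.4)·(-1.4) + (-0.4)·(-0.4)) / 4 = 9.2/4 = 2.3
  S[X_1,X_2] = ((1.6)·(-2.8) + (-1.4)·(-1.8) + (1.6)·(-1.8) + (-1.4)·(3.2) + (-0.4)·(3.2)) / 4 = -10.6/4 = -2.65
  S[X_2,X_2] = ((-2.8)·(-2.8) + (-1.8)·(-1.8) + (-1.8)·(-1.8) + (3.2)·(3.2) + (3.2)·(3.2)) / 4 = 34.8/4 = 8.7

S is symmetric (S[j,i] = S[i,j]). Assembling:

S = [[2.3, -2.65],
 [-2.65, 8.7]]


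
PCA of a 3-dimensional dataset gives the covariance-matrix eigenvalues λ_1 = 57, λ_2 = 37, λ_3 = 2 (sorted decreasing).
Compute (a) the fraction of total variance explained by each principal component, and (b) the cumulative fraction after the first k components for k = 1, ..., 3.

Step 1 — total variance = trace(Sigma) = Σ λ_i = 57 + 37 + 2 = 96.

Step 2 — fraction explained by component i = λ_i / Σ λ:
  PC1: 57/96 = 0.5938
  PC2: 37/96 = 0.3854
  PC3: 2/96 = 0.0208

Step 3 — cumulative fraction after k components = (λ_1 + ... + λ_k) / Σ λ:
  k = 1: 57/96 = 0.5938
  k = 2: (57 + 37)/96 = 94/96 = 0.9792
  k = 3: (57 + 37 + 2)/96 = 96/96 = 1

Summary (fraction, with percent):

explained: PC1 0.5938 (59.38%), PC2 0.3854 (38.54%), PC3 0.0208 (2.08%);  cumulative: 0.5938, 0.9792, 1


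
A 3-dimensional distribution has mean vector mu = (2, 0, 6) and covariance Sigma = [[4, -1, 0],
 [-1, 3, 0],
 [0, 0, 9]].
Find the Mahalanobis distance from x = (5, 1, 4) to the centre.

Step 1 — centre the observation: (x - mu) = (3, 1, -2).

Step 2 — invert Sigma (cofactor / det for 3×3, or solve directly):
  Sigma^{-1} = [[0.2727, 0.0909, 0],
 [0.0909, 0.3636, 0],
 [0, 0, 0.1111]].

Step 3 — form the quadratic (x - mu)^T · Sigma^{-1} · (x - mu):
  Sigma^{-1} · (x - mu) = (0.9091, 0.6364, -0.2222).
  (x - mu)^T · [Sigma^{-1} · (x - mu)] = (3)·(0.9091) + (1)·(0.6364) + (-2)·(-0.2222) = 3.8081.

Step 4 — take square root: d = √(3.8081) ≈ 1.9514.

d(x, mu) = √(3.8081) ≈ 1.9514


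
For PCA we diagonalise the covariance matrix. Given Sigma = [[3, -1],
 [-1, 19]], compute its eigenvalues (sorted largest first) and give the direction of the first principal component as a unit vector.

Step 1 — characteristic polynomial of 2×2 Sigma:
  det(Sigma - λI) = λ² - trace · λ + det = 0.
  trace = 3 + 19 = 22, det = 3·19 - (-1)² = 56.
Step 2 — discriminant:
  Δ = trace² - 4·det = 484 - 224 = 260.
Step 3 — eigenvalues:
  λ = (trace ± √Δ)/2 = (22 ± 16.1245)/2,
  λ_1 = 19.0623,  λ_2 = 2.9377.

Step 4 — unit eigenvector for λ_1: solve (Sigma - λ_1 I)v = 0. First row:
  (3 - 19.0623)·v_x + (-1)·v_y = 0, i.e. (-16.0623)·v_x + (-1)·v_y = 0,
  so v ∝ (b, λ_1 - a) = (-1, 16.0623); multiply by -1 so the first entry is positive: u = (1, -16.0623).
  ||u|| = √((1)² + (-16.0623)²) = √(258.9961) ≈ 16.0934,
  v_1 = u/||u|| ≈ (0.0621, -0.9981) (||v_1|| = 1).

λ_1 = 19.0623,  λ_2 = 2.9377;  v_1 ≈ (0.0621, -0.9981)


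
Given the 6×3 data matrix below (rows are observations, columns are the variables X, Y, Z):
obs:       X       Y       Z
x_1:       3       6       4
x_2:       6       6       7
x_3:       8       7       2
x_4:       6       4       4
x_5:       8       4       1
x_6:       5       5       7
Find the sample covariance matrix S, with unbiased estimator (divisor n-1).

Step 1 — column means:
  mean(X) = (3 + 6 + 8 + 6 + 8 + 5) / 6 = 36/6 = 6
  mean(Y) = (6 + 6 + 7 + 4 + 4 + 5) / 6 = 32/6 = 5.3333
  mean(Z) = (4 + 7 + 2 + 4 + 1 + 7) / 6 = 25/6 = 4.1667

Step 2 — sample covariance S[i,j] = (1/(n-1)) · Σ_k (x_{k,i} - mean_i) · (x_{k,j} - mean_j), with n-1 = 5.
  S[X,X] = ((-3)·(-3) + (0)·(0) + (2)·(2) + (0)·(0) + (2)·(2) + (-1)·(-1)) / 5 = 18/5 = 3.6
  S[X,Y] = ((-3)·(0.6667) + (0)·(0.6667) + (2)·(1.6667) + (0)·(-1.3333) + (2)·(-1.3333) + (-1)·(-0.3333)) / 5 = -1/5 = -0.2
  S[X,Z] = ((-3)·(-0.1667) + (0)·(2.8333) + (2)·(-2.1667) + (0)·(-0.1667) + (2)·(-3.1667) + (-1)·(2.8333)) / 5 = -13/5 = -2.6
  S[Y,Y] = ((0.6667)·(0.6667) + (0.6667)·(0.6667) + (1.6667)·(1.6667) + (-1.3333)·(-1.3333) + (-1.3333)·(-1.3333) + (-0.3333)·(-0.3333)) / 5 = 7.3333/5 = 1.4667
  S[Y,Z] = ((0.6667)·(-0.1667) + (0.6667)·(2.8333) + (1.6667)·(-2.1667) + (-1.3333)·(-0.1667) + (-1.3333)·(-3.1667) + (-0.3333)·(2.8333)) / 5 = 1.6667/5 = 0.3333
  S[Z,Z] = ((-0.1667)·(-0.1667) + (2.8333)·(2.8333) + (-2.1667)·(-2.1667) + (-0.1667)·(-0.1667) + (-3.1667)·(-3.1667) + (2.8333)·(2.8333)) / 5 = 30.8333/5 = 6.1667

S is symmetric (S[j,i] = S[i,j]). Assembling:

S = [[3.6, -0.2, -2.6],
 [-0.2, 1.4667, 0.3333],
 [-2.6, 0.3333, 6.1667]]


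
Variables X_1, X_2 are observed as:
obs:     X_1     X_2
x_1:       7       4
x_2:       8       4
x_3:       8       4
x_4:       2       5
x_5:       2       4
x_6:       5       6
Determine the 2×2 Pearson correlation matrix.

Step 1 — column means:
  mean(X_1) = (7 + 8 + 8 + 2 + 2 + 5) / 6 = 32/6 = 5.3333
  mean(X_2) = (4 + 4 + 4 + 5 + 4 + 6) / 6 = 27/6 = 4.5

Step 2 — sample variances and covariances s[i,j] = (1/(n-1)) · Σ_k (x_{k,i} - mean_i) · (x_{k,j} - mean_j), with n-1 = 5:
  s[X_1,X_1] = ((1.6667)·(1.6667) + (2.6667)·(2.6667) + (2.6667)·(2.6667) + (-3.3333)·(-3.3333) + (-3.3333)·(-3.3333) + (-0.3333)·(-0.3333)) / 5 = 39.3333/5 = 7.8667
  s[X_1,X_2] = ((1.6667)·(-0.5) + (2.6667)·(-0.5) + (2.6667)·(-0.5) + (-3.3333)·(0.5) + (-3.3333)·(-0.5) + (-0.3333)·(1.5)) / 5 = -4/5 = -0.8
  s[X_2,X_2] = ((-0.5)·(-0.5) + (-0.5)·(-0.5) + (-0.5)·(-0.5) + (0.5)·(0.5) + (-0.5)·(-0.5) + (1.5)·(1.5)) / 5 = 3.5/5 = 0.7
  Sample standard deviations s_i = √(s[i,i]):
  s(X_1) = √(7.8667) = 2.8048
  s(X_2) = √(0.7) = 0.8367

Step 3 — r_{ij} = s_{ij} / (s_i · s_j):
  r[X_1,X_1] = 1 (diagonal).
  r[X_1,X_2] = -0.8 / (2.8048 · 0.8367) = -0.8 / 2.3466 = -0.3409
  r[X_2,X_2] = 1 (diagonal).

R is symmetric with unit diagonal. Assembling:

R = [[1, -0.3409],
 [-0.3409, 1]]


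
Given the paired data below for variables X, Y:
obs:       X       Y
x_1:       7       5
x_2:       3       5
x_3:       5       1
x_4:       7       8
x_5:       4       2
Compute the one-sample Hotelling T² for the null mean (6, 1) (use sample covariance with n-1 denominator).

Step 1 — sample mean vector:
  mean(X) = (7 + 3 + 5 + 7 + 4) / 5 = 26/5 = 5.2
  mean(Y) = (5 + 5 + 1 + 8 + 2) / 5 = 21/5 = 4.2
  x̄ = (5.2, 4.2),  deviation x̄ - mu_0 = (5.2, 4.2) - (6, 1) = (-0.8, 3.2).

Step 2 — sample covariance matrix, S[i,j] = (1/(n-1)) · Σ_k (x_{k,i} - mean_i) · (x_{k,j} - mean_j), divisor n-1 = 4:
  S[X,X] = ((1.8)·(1.8) + (-2.2)·(-2.2) + (-0.2)·(-0.2) + (1.8)·(1.8) + (-1.2)·(-1.2)) / 4 = 12.8/4 = 3.2
  S[X,Y] = ((1.8)·(0.8) + (-2.2)·(0.8) + (-0.2)·(-3.2) + (1.8)·(3.8) + (-1.2)·(-2.2)) / 4 = 9.8/4 = 2.45
  S[Y,Y] = ((0.8)·(0.8) + (0.8)·(0.8) + (-3.2)·(-3.2) + (3.8)·(3.8) + (-2.2)·(-2.2)) / 4 = 30.8/4 = 7.7
  S = [[3.2, 2.45],
 [2.45, 7.7]].

Step 3 — invert S. det(S) = 3.2·7.7 - (2.45)² = 18.6375.
  S^{-1} = (1/det) · [[d, -b], [-b, a]] = [[0.4131, -0.1315],
 [-0.1315, 0.1717]].

Step 4 — quadratic form (x̄ - mu_0)^T · S^{-1} · (x̄ - mu_0):
  S^{-1} · (x̄ - mu_0) = (-0.7512, 0.6546),
  (x̄ - mu_0)^T · [...] = (-0.8)·(-0.7512) + (3.2)·(0.6546) = 2.6956.

Step 5 — scale by n: T² = 5 · 2.6956 = 13.4782.

T² ≈ 13.4782


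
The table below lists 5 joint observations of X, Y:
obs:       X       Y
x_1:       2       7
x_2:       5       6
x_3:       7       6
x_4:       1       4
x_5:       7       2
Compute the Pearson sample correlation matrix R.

Step 1 — column means:
  mean(X) = (2 + 5 + 7 + 1 + 7) / 5 = 22/5 = 4.4
  mean(Y) = (7 + 6 + 6 + 4 + 2) / 5 = 25/5 = 5

Step 2 — sample variances and covariances s[i,j] = (1/(n-1)) · Σ_k (x_{k,i} - mean_i) · (x_{k,j} - mean_j), with n-1 = 4:
  s[X,X] = ((-2.4)·(-2.4) + (0.6)·(0.6) + (2.6)·(2.6) + (-3.4)·(-3.4) + (2.6)·(2.6)) / 4 = 31.2/4 = 7.8
  s[X,Y] = ((-2.4)·(2) + (0.6)·(1) + (2.6)·(1) + (-3.4)·(-1) + (2.6)·(-3)) / 4 = -6/4 = -1.5
  s[Y,Y] = ((2)·(2) + (1)·(1) + (1)·(1) + (-1)·(-1) + (-3)·(-3)) / 4 = 16/4 = 4
  Sample standard deviations s_i = √(s[i,i]):
  s(X) = √(7.8) = 2.7928
  s(Y) = √(4) = 2

Step 3 — r_{ij} = s_{ij} / (s_i · s_j):
  r[X,X] = 1 (diagonal).
  r[X,Y] = -1.5 / (2.7928 · 2) = -1.5 / 5.5857 = -0.2685
  r[Y,Y] = 1 (diagonal).

R is symmetric with unit diagonal. Assembling:

R = [[1, -0.2685],
 [-0.2685, 1]]


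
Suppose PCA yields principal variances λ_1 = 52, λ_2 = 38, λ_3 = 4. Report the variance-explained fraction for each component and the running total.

Step 1 — total variance = trace(Sigma) = Σ λ_i = 52 + 38 + 4 = 94.

Step 2 — fraction explained by component i = λ_i / Σ λ:
  PC1: 52/94 = 0.5532
  PC2: 38/94 = 0.4043
  PC3: 4/94 = 0.0426

Step 3 — cumulative fraction after k components = (λ_1 + ... + λ_k) / Σ λ:
  k = 1: 52/94 = 0.5532
  k = 2: (52 + 38)/94 = 90/94 = 0.9574
  k = 3: (52 + 38 + 4)/94 = 94/94 = 1

Summary (fraction, with percent):

explained: PC1 0.5532 (55.32%), PC2 0.4043 (40.43%), PC3 0.0426 (4.26%);  cumulative: 0.5532, 0.9574, 1


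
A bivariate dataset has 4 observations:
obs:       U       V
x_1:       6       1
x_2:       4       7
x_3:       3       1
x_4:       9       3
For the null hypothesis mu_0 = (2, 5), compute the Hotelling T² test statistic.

Step 1 — sample mean vector:
  mean(U) = (6 + 4 + 3 + 9) / 4 = 22/4 = 5.5
  mean(V) = (1 + 7 + 1 + 3) / 4 = 12/4 = 3
  x̄ = (5.5, 3),  deviation x̄ - mu_0 = (5.5, 3) - (2, 5) = (3.5, -2).

Step 2 — sample covariance matrix, S[i,j] = (1/(n-1)) · Σ_k (x_{k,i} - mean_i) · (x_{k,j} - mean_j), divisor n-1 = 3:
  S[U,U] = ((0.5)·(0.5) + (-1.5)·(-1.5) + (-2.5)·(-2.5) + (3.5)·(3.5)) / 3 = 21/3 = 7
  S[U,V] = ((0.5)·(-2) + (-1.5)·(4) + (-2.5)·(-2) + (3.5)·(0)) / 3 = -2/3 = -0.6667
  S[V,V] = ((-2)·(-2) + (4)·(4) + (-2)·(-2) + (0)·(0)) / 3 = 24/3 = 8
  S = [[7, -0.6667],
 [-0.6667, 8]].

Step 3 — invert S. det(S) = 7·8 - (-0.6667)² = 55.5556.
  S^{-1} = (1/det) · [[d, -b], [-b, a]] = [[0.144, 0.012],
 [0.012, 0.126]].

Step 4 — quadratic form (x̄ - mu_0)^T · S^{-1} · (x̄ - mu_0):
  S^{-1} · (x̄ - mu_0) = (0.48, -0.21),
  (x̄ - mu_0)^T · [...] = (3.5)·(0.48) + (-2)·(-0.21) = 2.1.

Step 5 — scale by n: T² = 4 · 2.1 = 8.4.

T² ≈ 8.4


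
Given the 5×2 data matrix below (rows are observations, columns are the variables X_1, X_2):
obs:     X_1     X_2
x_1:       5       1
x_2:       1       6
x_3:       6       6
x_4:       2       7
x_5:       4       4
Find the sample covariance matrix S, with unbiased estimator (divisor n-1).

Step 1 — column means:
  mean(X_1) = (5 + 1 + 6 + 2 + 4) / 5 = 18/5 = 3.6
  mean(X_2) = (1 + 6 + 6 + 7 + 4) / 5 = 24/5 = 4.8

Step 2 — sample covariance S[i,j] = (1/(n-1)) · Σ_k (x_{k,i} - mean_i) · (x_{k,j} - mean_j), with n-1 = 4.
  S[X_1,X_1] = ((1.4)·(1.4) + (-2.6)·(-2.6) + (2.4)·(2.4) + (-1.6)·(-1.6) + (0.4)·(0.4)) / 4 = 17.2/4 = 4.3
  S[X_1,X_2] = ((1.4)·(-3.8) + (-2.6)·(1.2) + (2.4)·(1.2) + (-1.6)·(2.2) + (0.4)·(-0.8)) / 4 = -9.4/4 = -2.35
  S[X_2,X_2] = ((-3.8)·(-3.8) + (1.2)·(1.2) + (1.2)·(1.2) + (2.2)·(2.2) + (-0.8)·(-0.8)) / 4 = 22.8/4 = 5.7

S is symmetric (S[j,i] = S[i,j]). Assembling:

S = [[4.3, -2.35],
 [-2.35, 5.7]]


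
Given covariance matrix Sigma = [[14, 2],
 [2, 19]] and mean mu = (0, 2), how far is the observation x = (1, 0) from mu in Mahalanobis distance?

Step 1 — centre the observation: (x - mu) = (1, -2).

Step 2 — invert Sigma. det(Sigma) = 14·19 - (2)² = 262.
  Sigma^{-1} = (1/det) · [[d, -b], [-b, a]] = [[0.0725, -0.0076],
 [-0.0076, 0.0534]].

Step 3 — form the quadratic (x - mu)^T · Sigma^{-1} · (x - mu):
  Sigma^{-1} · (x - mu) = (0.0878, -0.1145).
  (x - mu)^T · [Sigma^{-1} · (x - mu)] = (1)·(0.0878) + (-2)·(-0.1145) = 0.3168.

Step 4 — take square root: d = √(0.3168) ≈ 0.5628.

d(x, mu) = √(0.3168) ≈ 0.5628


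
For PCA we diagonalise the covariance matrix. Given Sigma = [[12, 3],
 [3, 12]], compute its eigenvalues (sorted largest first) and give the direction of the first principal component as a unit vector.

Step 1 — characteristic polynomial of 2×2 Sigma:
  det(Sigma - λI) = λ² - trace · λ + det = 0.
  trace = 12 + 12 = 24, det = 12·12 - (3)² = 135.
Step 2 — discriminant:
  Δ = trace² - 4·det = 576 - 540 = 36.
Step 3 — eigenvalues:
  λ = (trace ± √Δ)/2 = (24 ± 6)/2,
  λ_1 = 15,  λ_2 = 9.

Step 4 — unit eigenvector for λ_1: solve (Sigma - λ_1 I)v = 0. First row:
  (12 - 15)·v_x + (3)·v_y = 0, i.e. (-3)·v_x + (3)·v_y = 0,
  so v ∝ (b, λ_1 - a) = (3, 3) = u.
  ||u|| = √((3)² + (3)²) = √(18) ≈ 4.2426,
  v_1 = u/||u|| ≈ (0.7071, 0.7071) (||v_1|| = 1).

λ_1 = 15,  λ_2 = 9;  v_1 ≈ (0.7071, 0.7071)


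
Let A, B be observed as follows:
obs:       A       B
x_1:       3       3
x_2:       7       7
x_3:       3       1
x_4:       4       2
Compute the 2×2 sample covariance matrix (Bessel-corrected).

Step 1 — column means:
  mean(A) = (3 + 7 + 3 + 4) / 4 = 17/4 = 4.25
  mean(B) = (3 + 7 + 1 + 2) / 4 = 13/4 = 3.25

Step 2 — sample covariance S[i,j] = (1/(n-1)) · Σ_k (x_{k,i} - mean_i) · (x_{k,j} - mean_j), with n-1 = 3.
  S[A,A] = ((-1.25)·(-1.25) + (2.75)·(2.75) + (-1.25)·(-1.25) + (-0.25)·(-0.25)) / 3 = 10.75/3 = 3.5833
  S[A,B] = ((-1.25)·(-0.25) + (2.75)·(3.75) + (-1.25)·(-2.25) + (-0.25)·(-1.25)) / 3 = 13.75/3 = 4.5833
  S[B,B] = ((-0.25)·(-0.25) + (3.75)·(3.75) + (-2.25)·(-2.25) + (-1.25)·(-1.25)) / 3 = 20.75/3 = 6.9167

S is symmetric (S[j,i] = S[i,j]). Assembling:

S = [[3.5833, 4.5833],
 [4.5833, 6.9167]]


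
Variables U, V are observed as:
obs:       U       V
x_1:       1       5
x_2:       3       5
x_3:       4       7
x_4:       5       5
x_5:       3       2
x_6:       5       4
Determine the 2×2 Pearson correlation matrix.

Step 1 — column means:
  mean(U) = (1 + 3 + 4 + 5 + 3 + 5) / 6 = 21/6 = 3.5
  mean(V) = (5 + 5 + 7 + 5 + 2 + 4) / 6 = 28/6 = 4.6667

Step 2 — sample variances and covariances s[i,j] = (1/(n-1)) · Σ_k (x_{k,i} - mean_i) · (x_{k,j} - mean_j), with n-1 = 5:
  s[U,U] = ((-2.5)·(-2.5) + (-0.5)·(-0.5) + (0.5)·(0.5) + (1.5)·(1.5) + (-0.5)·(-0.5) + (1.5)·(1.5)) / 5 = 11.5/5 = 2.3
  s[U,V] = ((-2.5)·(0.3333) + (-0.5)·(0.3333) + (0.5)·(2.3333) + (1.5)·(0.3333) + (-0.5)·(-2.6667) + (1.5)·(-0.6667)) / 5 = 1/5 = 0.2
  s[V,V] = ((0.3333)·(0.3333) + (0.3333)·(0.3333) + (2.3333)·(2.3333) + (0.3333)·(0.3333) + (-2.6667)·(-2.6667) + (-0.6667)·(-0.6667)) / 5 = 13.3333/5 = 2.6667
  Sample standard deviations s_i = √(s[i,i]):
  s(U) = √(2.3) = 1.5166
  s(V) = √(2.6667) = 1.633

Step 3 — r_{ij} = s_{ij} / (s_i · s_j):
  r[U,U] = 1 (diagonal).
  r[U,V] = 0.2 / (1.5166 · 1.633) = 0.2 / 2.4766 = 0.0808
  r[V,V] = 1 (diagonal).

R is symmetric with unit diagonal. Assembling:

R = [[1, 0.0808],
 [0.0808, 1]]


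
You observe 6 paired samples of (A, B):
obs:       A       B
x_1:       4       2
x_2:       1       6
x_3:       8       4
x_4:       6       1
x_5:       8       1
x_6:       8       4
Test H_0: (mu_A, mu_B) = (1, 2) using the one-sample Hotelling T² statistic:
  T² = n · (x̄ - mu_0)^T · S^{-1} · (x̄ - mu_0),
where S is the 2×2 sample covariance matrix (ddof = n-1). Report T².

Step 1 — sample mean vector:
  mean(A) = (4 + 1 + 8 + 6 + 8 + 8) / 6 = 35/6 = 5.8333
  mean(B) = (2 + 6 + 4 + 1 + 1 + 4) / 6 = 18/6 = 3
  x̄ = (5.8333, 3),  deviation x̄ - mu_0 = (5.8333, 3) - (1, 2) = (4.8333, 1).

Step 2 — sample covariance matrix, S[i,j] = (1/(n-1)) · Σ_k (x_{k,i} - mean_i) · (x_{k,j} - mean_j), divisor n-1 = 5:
  S[A,A] = ((-1.8333)·(-1.8333) + (-4.8333)·(-4.8333) + (2.1667)·(2.1667) + (0.1667)·(0.1667) + (2.1667)·(2.1667) + (2.1667)·(2.1667)) / 5 = 40.8333/5 = 8.1667
  S[A,B] = ((-1.8333)·(-1) + (-4.8333)·(3) + (2.1667)·(1) + (0.1667)·(-2) + (2.1667)·(-2) + (2.1667)·(1)) / 5 = -13/5 = -2.6
  S[B,B] = ((-1)·(-1) + (3)·(3) + (1)·(1) + (-2)·(-2) + (-2)·(-2) + (1)·(1)) / 5 = 20/5 = 4
  S = [[8.1667, -2.6],
 [-2.6, 4]].

Step 3 — invert S. det(S) = 8.1667·4 - (-2.6)² = 25.9067.
  S^{-1} = (1/det) · [[d, -b], [-b, a]] = [[0.1544, 0.1004],
 [0.1004, 0.3152]].

Step 4 — quadratic form (x̄ - mu_0)^T · S^{-1} · (x̄ - mu_0):
  S^{-1} · (x̄ - mu_0) = (0.8466, 0.8003),
  (x̄ - mu_0)^T · [...] = (4.8333)·(0.8466) + (1)·(0.8003) = 4.8923.

Step 5 — scale by n: T² = 6 · 4.8923 = 29.3541.

T² ≈ 29.3541


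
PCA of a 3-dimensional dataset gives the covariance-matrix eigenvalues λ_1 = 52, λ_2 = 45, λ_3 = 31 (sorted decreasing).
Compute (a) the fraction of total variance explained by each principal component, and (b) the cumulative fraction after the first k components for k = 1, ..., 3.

Step 1 — total variance = trace(Sigma) = Σ λ_i = 52 + 45 + 31 = 128.

Step 2 — fraction explained by component i = λ_i / Σ λ:
  PC1: 52/128 = 0.4062
  PC2: 45/128 = 0.3516
  PC3: 31/128 = 0.2422

Step 3 — cumulative fraction after k components = (λ_1 + ... + λ_k) / Σ λ:
  k = 1: 52/128 = 0.4062
  k = 2: (52 + 45)/128 = 97/128 = 0.7578
  k = 3: (52 + 45 + 31)/128 = 128/128 = 1

Summary (fraction, with percent):

explained: PC1 0.4062 (40.62%), PC2 0.3516 (35.16%), PC3 0.2422 (24.22%);  cumulative: 0.4062, 0.7578, 1


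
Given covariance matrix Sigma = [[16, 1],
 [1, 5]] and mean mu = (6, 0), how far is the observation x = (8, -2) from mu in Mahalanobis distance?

Step 1 — centre the observation: (x - mu) = (2, -2).

Step 2 — invert Sigma. det(Sigma) = 16·5 - (1)² = 79.
  Sigma^{-1} = (1/det) · [[d, -b], [-b, a]] = [[0.0633, -0.0127],
 [-0.0127, 0.2025]].

Step 3 — form the quadratic (x - mu)^T · Sigma^{-1} · (x - mu):
  Sigma^{-1} · (x - mu) = (0.1519, -0.4304).
  (x - mu)^T · [Sigma^{-1} · (x - mu)] = (2)·(0.1519) + (-2)·(-0.4304) = 1.1646.

Step 4 — take square root: d = √(1.1646) ≈ 1.0791.

d(x, mu) = √(1.1646) ≈ 1.0791


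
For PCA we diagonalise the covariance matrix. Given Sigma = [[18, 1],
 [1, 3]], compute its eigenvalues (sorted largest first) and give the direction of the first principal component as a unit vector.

Step 1 — characteristic polynomial of 2×2 Sigma:
  det(Sigma - λI) = λ² - trace · λ + det = 0.
  trace = 18 + 3 = 21, det = 18·3 - (1)² = 53.
Step 2 — discriminant:
  Δ = trace² - 4·det = 441 - 212 = 229.
Step 3 — eigenvalues:
  λ = (trace ± √Δ)/2 = (21 ± 15.1327)/2,
  λ_1 = 18.0664,  λ_2 = 2.9336.

Step 4 — unit eigenvector for λ_1: solve (Sigma - λ_1 I)v = 0. First row:
  (18 - 18.0664)·v_x + (1)·v_y = 0, i.e. (-0.0664)·v_x + (1)·v_y = 0,
  so v ∝ (b, λ_1 - a) = (1, 0.0664) = u.
  ||u|| = √((1)² + (0.0664)²) = √(1.0044) ≈ 1.0022,
  v_1 = u/||u|| ≈ (0.9978, 0.0662) (||v_1|| = 1).

λ_1 = 18.0664,  λ_2 = 2.9336;  v_1 ≈ (0.9978, 0.0662)


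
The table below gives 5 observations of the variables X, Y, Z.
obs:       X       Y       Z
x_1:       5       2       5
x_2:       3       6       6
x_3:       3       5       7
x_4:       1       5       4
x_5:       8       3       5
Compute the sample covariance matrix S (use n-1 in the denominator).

Step 1 — column means:
  mean(X) = (5 + 3 + 3 + 1 + 8) / 5 = 20/5 = 4
  mean(Y) = (2 + 6 + 5 + 5 + 3) / 5 = 21/5 = 4.2
  mean(Z) = (5 + 6 + 7 + 4 + 5) / 5 = 27/5 = 5.4

Step 2 — sample covariance S[i,j] = (1/(n-1)) · Σ_k (x_{k,i} - mean_i) · (x_{k,j} - mean_j), with n-1 = 4.
  S[X,X] = ((1)·(1) + (-1)·(-1) + (-1)·(-1) + (-3)·(-3) + (4)·(4)) / 4 = 28/4 = 7
  S[X,Y] = ((1)·(-2.2) + (-1)·(1.8) + (-1)·(0.8) + (-3)·(0.8) + (4)·(-1.2)) / 4 = -12/4 = -3
  S[X,Z] = ((1)·(-0.4) + (-1)·(0.6) + (-1)·(1.6) + (-3)·(-1.4) + (4)·(-0.4)) / 4 = 0/4 = 0
  S[Y,Y] = ((-2.2)·(-2.2) + (1.8)·(1.8) + (0.8)·(0.8) + (0.8)·(0.8) + (-1.2)·(-1.2)) / 4 = 10.8/4 = 2.7
  S[Y,Z] = ((-2.2)·(-0.4) + (1.8)·(0.6) + (0.8)·(1.6) + (0.8)·(-1.4) + (-1.2)·(-0.4)) / 4 = 2.6/4 = 0.65
  S[Z,Z] = ((-0.4)·(-0.4) + (0.6)·(0.6) + (1.6)·(1.6) + (-1.4)·(-1.4) + (-0.4)·(-0.4)) / 4 = 5.2/4 = 1.3

S is symmetric (S[j,i] = S[i,j]). Assembling:

S = [[7, -3, 0],
 [-3, 2.7, 0.65],
 [0, 0.65, 1.3]]


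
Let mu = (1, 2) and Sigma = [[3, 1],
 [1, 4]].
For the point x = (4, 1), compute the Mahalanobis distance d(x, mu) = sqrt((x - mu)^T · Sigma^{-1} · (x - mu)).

Step 1 — centre the observation: (x - mu) = (3, -1).

Step 2 — invert Sigma. det(Sigma) = 3·4 - (1)² = 11.
  Sigma^{-1} = (1/det) · [[d, -b], [-b, a]] = [[0.3636, -0.0909],
 [-0.0909, 0.2727]].

Step 3 — form the quadratic (x - mu)^T · Sigma^{-1} · (x - mu):
  Sigma^{-1} · (x - mu) = (1.1818, -0.5455).
  (x - mu)^T · [Sigma^{-1} · (x - mu)] = (3)·(1.1818) + (-1)·(-0.5455) = 4.0909.

Step 4 — take square root: d = √(4.0909) ≈ 2.0226.

d(x, mu) = √(4.0909) ≈ 2.0226


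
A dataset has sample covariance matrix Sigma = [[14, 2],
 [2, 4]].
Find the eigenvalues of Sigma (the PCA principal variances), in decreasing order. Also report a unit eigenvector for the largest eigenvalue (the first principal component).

Step 1 — characteristic polynomial of 2×2 Sigma:
  det(Sigma - λI) = λ² - trace · λ + det = 0.
  trace = 14 + 4 = 18, det = 14·4 - (2)² = 52.
Step 2 — discriminant:
  Δ = trace² - 4·det = 324 - 208 = 116.
Step 3 — eigenvalues:
  λ = (trace ± √Δ)/2 = (18 ± 10.7703)/2,
  λ_1 = 14.3852,  λ_2 = 3.6148.

Step 4 — unit eigenvector for λ_1: solve (Sigma - λ_1 I)v = 0. First row:
  (14 - 14.3852)·v_x + (2)·v_y = 0, i.e. (-0.3852)·v_x + (2)·v_y = 0,
  so v ∝ (b, λ_1 - a) = (2, 0.3852) = u.
  ||u|| = √((2)² + (0.3852)²) = √(4.1484) ≈ 2.0368,
  v_1 = u/||u|| ≈ (0.982, 0.1891) (||v_1|| = 1).

λ_1 = 14.3852,  λ_2 = 3.6148;  v_1 ≈ (0.982, 0.1891)


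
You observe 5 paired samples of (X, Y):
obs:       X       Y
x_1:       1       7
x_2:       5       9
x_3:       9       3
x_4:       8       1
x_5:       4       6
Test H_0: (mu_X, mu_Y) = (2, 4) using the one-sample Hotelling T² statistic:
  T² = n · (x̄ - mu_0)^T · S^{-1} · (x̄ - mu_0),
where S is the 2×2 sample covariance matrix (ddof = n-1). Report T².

Step 1 — sample mean vector:
  mean(X) = (1 + 5 + 9 + 8 + 4) / 5 = 27/5 = 5.4
  mean(Y) = (7 + 9 + 3 + 1 + 6) / 5 = 26/5 = 5.2
  x̄ = (5.4, 5.2),  deviation x̄ - mu_0 = (5.4, 5.2) - (2, 4) = (3.4, 1.2).

Step 2 — sample covariance matrix, S[i,j] = (1/(n-1)) · Σ_k (x_{k,i} - mean_i) · (x_{k,j} - mean_j), divisor n-1 = 4:
  S[X,X] = ((-4.4)·(-4.4) + (-0.4)·(-0.4) + (3.6)·(3.6) + (2.6)·(2.6) + (-1.4)·(-1.4)) / 4 = 41.2/4 = 10.3
  S[X,Y] = ((-4.4)·(1.8) + (-0.4)·(3.8) + (3.6)·(-2.2) + (2.6)·(-4.2) + (-1.4)·(0.8)) / 4 = -29.4/4 = -7.35
  S[Y,Y] = ((1.8)·(1.8) + (3.8)·(3.8) + (-2.2)·(-2.2) + (-4.2)·(-4.2) + (0.8)·(0.8)) / 4 = 40.8/4 = 10.2
  S = [[10.3, -7.35],
 [-7.35, 10.2]].

Step 3 — invert S. det(S) = 10.3·10.2 - (-7.35)² = 51.0375.
  S^{-1} = (1/det) · [[d, -b], [-b, a]] = [[0.1999, 0.144],
 [0.144, 0.2018]].

Step 4 — quadratic form (x̄ - mu_0)^T · S^{-1} · (x̄ - mu_0):
  S^{-1} · (x̄ - mu_0) = (0.8523, 0.7318),
  (x̄ - mu_0)^T · [...] = (3.4)·(0.8523) + (1.2)·(0.7318) = 3.776.

Step 5 — scale by n: T² = 5 · 3.776 = 18.8802.

T² ≈ 18.8802


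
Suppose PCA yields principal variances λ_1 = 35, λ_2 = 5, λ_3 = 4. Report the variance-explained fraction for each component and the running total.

Step 1 — total variance = trace(Sigma) = Σ λ_i = 35 + 5 + 4 = 44.

Step 2 — fraction explained by component i = λ_i / Σ λ:
  PC1: 35/44 = 0.7955
  PC2: 5/44 = 0.1136
  PC3: 4/44 = 0.0909

Step 3 — cumulative fraction after k components = (λ_1 + ... + λ_k) / Σ λ:
  k = 1: 35/44 = 0.7955
  k = 2: (35 + 5)/44 = 40/44 = 0.9091
  k = 3: (35 + 5 + 4)/44 = 44/44 = 1

Summary (fraction, with percent):

explained: PC1 0.7955 (79.55%), PC2 0.1136 (11.36%), PC3 0.0909 (9.09%);  cumulative: 0.7955, 0.9091, 1


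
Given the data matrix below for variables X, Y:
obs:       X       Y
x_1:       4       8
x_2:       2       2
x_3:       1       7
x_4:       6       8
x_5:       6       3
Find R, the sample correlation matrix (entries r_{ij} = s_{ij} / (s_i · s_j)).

Step 1 — column means:
  mean(X) = (4 + 2 + 1 + 6 + 6) / 5 = 19/5 = 3.8
  mean(Y) = (8 + 2 + 7 + 8 + 3) / 5 = 28/5 = 5.6

Step 2 — sample variances and covariances s[i,j] = (1/(n-1)) · Σ_k (x_{k,i} - mean_i) · (x_{k,j} - mean_j), with n-1 = 4:
  s[X,X] = ((0.2)·(0.2) + (-1.8)·(-1.8) + (-2.8)·(-2.8) + (2.2)·(2.2) + (2.2)·(2.2)) / 4 = 20.8/4 = 5.2
  s[X,Y] = ((0.2)·(2.4) + (-1.8)·(-3.6) + (-2.8)·(1.4) + (2.2)·(2.4) + (2.2)·(-2.6)) / 4 = 2.6/4 = 0.65
  s[Y,Y] = ((2.4)·(2.4) + (-3.6)·(-3.6) + (1.4)·(1.4) + (2.4)·(2.4) + (-2.6)·(-2.6)) / 4 = 33.2/4 = 8.3
  Sample standard deviations s_i = √(s[i,i]):
  s(X) = √(5.2) = 2.2804
  s(Y) = √(8.3) = 2.881

Step 3 — r_{ij} = s_{ij} / (s_i · s_j):
  r[X,X] = 1 (diagonal).
  r[X,Y] = 0.65 / (2.2804 · 2.881) = 0.65 / 6.5696 = 0.0989
  r[Y,Y] = 1 (diagonal).

R is symmetric with unit diagonal. Assembling:

R = [[1, 0.0989],
 [0.0989, 1]]


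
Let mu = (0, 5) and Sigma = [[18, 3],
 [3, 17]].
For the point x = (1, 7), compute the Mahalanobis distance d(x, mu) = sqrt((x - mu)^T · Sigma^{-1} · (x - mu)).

Step 1 — centre the observation: (x - mu) = (1, 2).

Step 2 — invert Sigma. det(Sigma) = 18·17 - (3)² = 297.
  Sigma^{-1} = (1/det) · [[d, -b], [-b, a]] = [[0.0572, -0.0101],
 [-0.0101, 0.0606]].

Step 3 — form the quadratic (x - mu)^T · Sigma^{-1} · (x - mu):
  Sigma^{-1} · (x - mu) = (0.037, 0.1111).
  (x - mu)^T · [Sigma^{-1} · (x - mu)] = (1)·(0.037) + (2)·(0.1111) = 0.2593.

Step 4 — take square root: d = √(0.2593) ≈ 0.5092.

d(x, mu) = √(0.2593) ≈ 0.5092


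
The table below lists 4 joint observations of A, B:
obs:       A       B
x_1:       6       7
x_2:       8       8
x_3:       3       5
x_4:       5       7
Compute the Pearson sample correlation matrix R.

Step 1 — column means:
  mean(A) = (6 + 8 + 3 + 5) / 4 = 22/4 = 5.5
  mean(B) = (7 + 8 + 5 + 7) / 4 = 27/4 = 6.75

Step 2 — sample variances and covariances s[i,j] = (1/(n-1)) · Σ_k (x_{k,i} - mean_i) · (x_{k,j} - mean_j), with n-1 = 3:
  s[A,A] = ((0.5)·(0.5) + (2.5)·(2.5) + (-2.5)·(-2.5) + (-0.5)·(-0.5)) / 3 = 13/3 = 4.3333
  s[A,B] = ((0.5)·(0.25) + (2.5)·(1.25) + (-2.5)·(-1.75) + (-0.5)·(0.25)) / 3 = 7.5/3 = 2.5
  s[B,B] = ((0.25)·(0.25) + (1.25)·(1.25) + (-1.75)·(-1.75) + (0.25)·(0.25)) / 3 = 4.75/3 = 1.5833
  Sample standard deviations s_i = √(s[i,i]):
  s(A) = √(4.3333) = 2.0817
  s(B) = √(1.5833) = 1.2583

Step 3 — r_{ij} = s_{ij} / (s_i · s_j):
  r[A,A] = 1 (diagonal).
  r[A,B] = 2.5 / (2.0817 · 1.2583) = 2.5 / 2.6194 = 0.9544
  r[B,B] = 1 (diagonal).

R is symmetric with unit diagonal. Assembling:

R = [[1, 0.9544],
 [0.9544, 1]]


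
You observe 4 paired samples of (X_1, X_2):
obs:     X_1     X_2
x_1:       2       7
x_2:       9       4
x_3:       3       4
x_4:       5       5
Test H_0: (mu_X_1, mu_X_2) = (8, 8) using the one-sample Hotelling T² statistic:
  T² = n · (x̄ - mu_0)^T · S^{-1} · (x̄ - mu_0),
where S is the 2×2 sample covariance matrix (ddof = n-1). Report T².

Step 1 — sample mean vector:
  mean(X_1) = (2 + 9 + 3 + 5) / 4 = 19/4 = 4.75
  mean(X_2) = (7 + 4 + 4 + 5) / 4 = 20/4 = 5
  x̄ = (4.75, 5),  deviation x̄ - mu_0 = (4.75, 5) - (8, 8) = (-3.25, -3).

Step 2 — sample covariance matrix, S[i,j] = (1/(n-1)) · Σ_k (x_{k,i} - mean_i) · (x_{k,j} - mean_j), divisor n-1 = 3:
  S[X_1,X_1] = ((-2.75)·(-2.75) + (4.25)·(4.25) + (-1.75)·(-1.75) + (0.25)·(0.25)) / 3 = 28.75/3 = 9.5833
  S[X_1,X_2] = ((-2.75)·(2) + (4.25)·(-1) + (-1.75)·(-1) + (0.25)·(0)) / 3 = -8/3 = -2.6667
  S[X_2,X_2] = ((2)·(2) + (-1)·(-1) + (-1)·(-1) + (0)·(0)) / 3 = 6/3 = 2
  S = [[9.5833, -2.6667],
 [-2.6667, 2]].

Step 3 — invert S. det(S) = 9.5833·2 - (-2.6667)² = 12.0556.
  S^{-1} = (1/det) · [[d, -b], [-b, a]] = [[0.1659, 0.2212],
 [0.2212, 0.7949]].

Step 4 — quadratic form (x̄ - mu_0)^T · S^{-1} · (x̄ - mu_0):
  S^{-1} · (x̄ - mu_0) = (-1.2028, -3.1037),
  (x̄ - mu_0)^T · [...] = (-3.25)·(-1.2028) + (-3)·(-3.1037) = 13.22.

Step 5 — scale by n: T² = 4 · 13.22 = 52.8802.

T² ≈ 52.8802


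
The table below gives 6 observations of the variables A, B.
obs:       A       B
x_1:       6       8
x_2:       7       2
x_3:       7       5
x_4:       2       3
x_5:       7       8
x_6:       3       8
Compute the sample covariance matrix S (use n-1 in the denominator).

Step 1 — column means:
  mean(A) = (6 + 7 + 7 + 2 + 7 + 3) / 6 = 32/6 = 5.3333
  mean(B) = (8 + 2 + 5 + 3 + 8 + 8) / 6 = 34/6 = 5.6667

Step 2 — sample covariance S[i,j] = (1/(n-1)) · Σ_k (x_{k,i} - mean_i) · (x_{k,j} - mean_j), with n-1 = 5.
  S[A,A] = ((0.6667)·(0.6667) + (1.6667)·(1.6667) + (1.6667)·(1.6667) + (-3.3333)·(-3.3333) + (1.6667)·(1.6667) + (-2.3333)·(-2.3333)) / 5 = 25.3333/5 = 5.0667
  S[A,B] = ((0.6667)·(2.3333) + (1.6667)·(-3.6667) + (1.6667)·(-0.6667) + (-3.3333)·(-2.6667) + (1.6667)·(2.3333) + (-2.3333)·(2.3333)) / 5 = 1.6667/5 = 0.3333
  S[B,B] = ((2.3333)·(2.3333) + (-3.6667)·(-3.6667) + (-0.6667)·(-0.6667) + (-2.6667)·(-2.6667) + (2.3333)·(2.3333) + (2.3333)·(2.3333)) / 5 = 37.3333/5 = 7.4667

S is symmetric (S[j,i] = S[i,j]). Assembling:

S = [[5.0667, 0.3333],
 [0.3333, 7.4667]]


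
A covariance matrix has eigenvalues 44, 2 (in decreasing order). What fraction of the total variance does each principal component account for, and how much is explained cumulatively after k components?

Step 1 — total variance = trace(Sigma) = Σ λ_i = 44 + 2 = 46.

Step 2 — fraction explained by component i = λ_i / Σ λ:
  PC1: 44/46 = 0.9565
  PC2: 2/46 = 0.0435

Step 3 — cumulative fraction after k components = (λ_1 + ... + λ_k) / Σ λ:
  k = 1: 44/46 = 0.9565
  k = 2: (44 + 2)/46 = 46/46 = 1

Summary (fraction, with percent):

explained: PC1 0.9565 (95.65%), PC2 0.0435 (4.35%);  cumulative: 0.9565, 1


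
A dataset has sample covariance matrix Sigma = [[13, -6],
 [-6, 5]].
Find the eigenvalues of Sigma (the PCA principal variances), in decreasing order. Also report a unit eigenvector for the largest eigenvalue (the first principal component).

Step 1 — characteristic polynomial of 2×2 Sigma:
  det(Sigma - λI) = λ² - trace · λ + det = 0.
  trace = 13 + 5 = 18, det = 13·5 - (-6)² = 29.
Step 2 — discriminant:
  Δ = trace² - 4·det = 324 - 116 = 208.
Step 3 — eigenvalues:
  λ = (trace ± √Δ)/2 = (18 ± 14.4222)/2,
  λ_1 = 16.2111,  λ_2 = 1.7889.

Step 4 — unit eigenvector for λ_1: solve (Sigma - λ_1 I)v = 0. First row:
  (13 - 16.2111)·v_x + (-6)·v_y = 0, i.e. (-3.2111)·v_x + (-6)·v_y = 0,
  so v ∝ (b, λ_1 - a) = (-6, 3.2111); multiply by -1 so the first entry is positive: u = (6, -3.2111).
  ||u|| = √((6)² + (-3.2111)²) = √(46.3112) ≈ 6.8052,
  v_1 = u/||u|| ≈ (0.8817, -0.4719) (||v_1|| = 1).

λ_1 = 16.2111,  λ_2 = 1.7889;  v_1 ≈ (0.8817, -0.4719)


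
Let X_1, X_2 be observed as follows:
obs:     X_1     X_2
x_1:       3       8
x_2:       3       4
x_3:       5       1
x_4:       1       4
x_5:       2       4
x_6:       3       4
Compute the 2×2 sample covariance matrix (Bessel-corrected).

Step 1 — column means:
  mean(X_1) = (3 + 3 + 5 + 1 + 2 + 3) / 6 = 17/6 = 2.8333
  mean(X_2) = (8 + 4 + 1 + 4 + 4 + 4) / 6 = 25/6 = 4.1667

Step 2 — sample covariance S[i,j] = (1/(n-1)) · Σ_k (x_{k,i} - mean_i) · (x_{k,j} - mean_j), with n-1 = 5.
  S[X_1,X_1] = ((0.1667)·(0.1667) + (0.1667)·(0.1667) + (2.1667)·(2.1667) + (-1.8333)·(-1.8333) + (-0.8333)·(-0.8333) + (0.1667)·(0.1667)) / 5 = 8.8333/5 = 1.7667
  S[X_1,X_2] = ((0.1667)·(3.8333) + (0.1667)·(-0.1667) + (2.1667)·(-3.1667) + (-1.8333)·(-0.1667) + (-0.8333)·(-0.1667) + (0.1667)·(-0.1667)) / 5 = -5.8333/5 = -1.1667
  S[X_2,X_2] = ((3.8333)·(3.8333) + (-0.1667)·(-0.1667) + (-3.1667)·(-3.1667) + (-0.1667)·(-0.1667) + (-0.1667)·(-0.1667) + (-0.1667)·(-0.1667)) / 5 = 24.8333/5 = 4.9667

S is symmetric (S[j,i] = S[i,j]). Assembling:

S = [[1.7667, -1.1667],
 [-1.1667, 4.9667]]


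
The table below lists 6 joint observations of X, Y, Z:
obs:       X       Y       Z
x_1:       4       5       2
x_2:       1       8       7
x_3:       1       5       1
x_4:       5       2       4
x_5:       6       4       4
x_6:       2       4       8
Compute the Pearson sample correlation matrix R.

Step 1 — column means:
  mean(X) = (4 + 1 + 1 + 5 + 6 + 2) / 6 = 19/6 = 3.1667
  mean(Y) = (5 + 8 + 5 + 2 + 4 + 4) / 6 = 28/6 = 4.6667
  mean(Z) = (2 + 7 + 1 + 4 + 4 + 8) / 6 = 26/6 = 4.3333

Step 2 — sample variances and covariances s[i,j] = (1/(n-1)) · Σ_k (x_{k,i} - mean_i) · (x_{k,j} - mean_j), with n-1 = 5:
  s[X,X] = ((0.8333)·(0.8333) + (-2.1667)·(-2.1667) + (-2.1667)·(-2.1667) + (1.8333)·(1.8333) + (2.8333)·(2.8333) + (-1.1667)·(-1.1667)) / 5 = 22.8333/5 = 4.5667
  s[X,Y] = ((0.8333)·(0.3333) + (-2.1667)·(3.3333) + (-2.1667)·(0.3333) + (1.8333)·(-2.6667) + (2.8333)·(-0.6667) + (-1.1667)·(-0.6667)) / 5 = -13.6667/5 = -2.7333
  s[X,Z] = ((0.8333)·(-2.3333) + (-2.1667)·(2.6667) + (-2.1667)·(-3.3333) + (1.8333)·(-0.3333) + (2.8333)·(-0.3333) + (-1.1667)·(3.6667)) / 5 = -6.3333/5 = -1.2667
  s[Y,Y] = ((0.3333)·(0.3333) + (3.3333)·(3.3333) + (0.3333)·(0.3333) + (-2.6667)·(-2.6667) + (-0.6667)·(-0.6667) + (-0.6667)·(-0.6667)) / 5 = 19.3333/5 = 3.8667
  s[Y,Z] = ((0.3333)·(-2.3333) + (3.3333)·(2.6667) + (0.3333)·(-3.3333) + (-2.6667)·(-0.3333) + (-0.6667)·(-0.3333) + (-0.6667)·(3.6667)) / 5 = 5.6667/5 = 1.1333
  s[Z,Z] = ((-2.3333)·(-2.3333) + (2.6667)·(2.6667) + (-3.3333)·(-3.3333) + (-0.3333)·(-0.3333) + (-0.3333)·(-0.3333) + (3.6667)·(3.6667)) / 5 = 37.3333/5 = 7.4667
  Sample standard deviations s_i = √(s[i,i]):
  s(X) = √(4.5667) = 2.137
  s(Y) = √(3.8667) = 1.9664
  s(Z) = √(7.4667) = 2.7325

Step 3 — r_{ij} = s_{ij} / (s_i · s_j):
  r[X,X] = 1 (diagonal).
  r[X,Y] = -2.7333 / (2.137 · 1.9664) = -2.7333 / 4.2021 = -0.6505
  r[X,Z] = -1.2667 / (2.137 · 2.7325) = -1.2667 / 5.8393 = -0.2169
  r[Y,Y] = 1 (diagonal).
  r[Y,Z] = 1.1333 / (1.9664 · 2.7325) = 1.1333 / 5.3732 = 0.2109
  r[Z,Z] = 1 (diagonal).

R is symmetric with unit diagonal. Assembling:

R = [[1, -0.6505, -0.2169],
 [-0.6505, 1, 0.2109],
 [-0.2169, 0.2109, 1]]


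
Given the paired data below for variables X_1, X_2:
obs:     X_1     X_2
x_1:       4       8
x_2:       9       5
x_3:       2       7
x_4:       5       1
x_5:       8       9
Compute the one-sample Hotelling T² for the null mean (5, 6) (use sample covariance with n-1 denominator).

Step 1 — sample mean vector:
  mean(X_1) = (4 + 9 + 2 + 5 + 8) / 5 = 28/5 = 5.6
  mean(X_2) = (8 + 5 + 7 + 1 + 9) / 5 = 30/5 = 6
  x̄ = (5.6, 6),  deviation x̄ - mu_0 = (5.6, 6) - (5, 6) = (0.6, 0).

Step 2 — sample covariance matrix, S[i,j] = (1/(n-1)) · Σ_k (x_{k,i} - mean_i) · (x_{k,j} - mean_j), divisor n-1 = 4:
  S[X_1,X_1] = ((-1.6)·(-1.6) + (3.4)·(3.4) + (-3.6)·(-3.6) + (-0.6)·(-0.6) + (2.4)·(2.4)) / 4 = 33.2/4 = 8.3
  S[X_1,X_2] = ((-1.6)·(2) + (3.4)·(-1) + (-3.6)·(1) + (-0.6)·(-5) + (2.4)·(3)) / 4 = 0/4 = 0
  S[X_2,X_2] = ((2)·(2) + (-1)·(-1) + (1)·(1) + (-5)·(-5) + (3)·(3)) / 4 = 40/4 = 10
  S = [[8.3, 0],
 [0, 10]].

Step 3 — invert S. det(S) = 8.3·10 - (0)² = 83.
  S^{-1} = (1/det) · [[d, -b], [-b, a]] = [[0.1205, 0],
 [0, 0.1]].

Step 4 — quadratic form (x̄ - mu_0)^T · S^{-1} · (x̄ - mu_0):
  S^{-1} · (x̄ - mu_0) = (0.0723, 0),
  (x̄ - mu_0)^T · [...] = (0.6)·(0.0723) + (0)·(0) = 0.0434.

Step 5 — scale by n: T² = 5 · 0.0434 = 0.2169.

T² ≈ 0.2169


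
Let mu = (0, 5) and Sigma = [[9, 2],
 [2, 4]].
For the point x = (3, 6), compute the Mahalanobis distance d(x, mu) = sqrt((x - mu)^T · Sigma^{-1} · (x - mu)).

Step 1 — centre the observation: (x - mu) = (3, 1).

Step 2 — invert Sigma. det(Sigma) = 9·4 - (2)² = 32.
  Sigma^{-1} = (1/det) · [[d, -b], [-b, a]] = [[0.125, -0.0625],
 [-0.0625, 0.2812]].

Step 3 — form the quadratic (x - mu)^T · Sigma^{-1} · (x - mu):
  Sigma^{-1} · (x - mu) = (0.3125, 0.0938).
  (x - mu)^T · [Sigma^{-1} · (x - mu)] = (3)·(0.3125) + (1)·(0.0938) = 1.0312.

Step 4 — take square root: d = √(1.0312) ≈ 1.0155.

d(x, mu) = √(1.0312) ≈ 1.0155


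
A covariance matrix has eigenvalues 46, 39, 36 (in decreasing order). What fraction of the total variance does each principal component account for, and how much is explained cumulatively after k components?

Step 1 — total variance = trace(Sigma) = Σ λ_i = 46 + 39 + 36 = 121.

Step 2 — fraction explained by component i = λ_i / Σ λ:
  PC1: 46/121 = 0.3802
  PC2: 39/121 = 0.3223
  PC3: 36/121 = 0.2975

Step 3 — cumulative fraction after k components = (λ_1 + ... + λ_k) / Σ λ:
  k = 1: 46/121 = 0.3802
  k = 2: (46 + 39)/121 = 85/121 = 0.7025
  k = 3: (46 + 39 + 36)/121 = 121/121 = 1

Summary (fraction, with percent):

explained: PC1 0.3802 (38.02%), PC2 0.3223 (32.23%), PC3 0.2975 (29.75%);  cumulative: 0.3802, 0.7025, 1


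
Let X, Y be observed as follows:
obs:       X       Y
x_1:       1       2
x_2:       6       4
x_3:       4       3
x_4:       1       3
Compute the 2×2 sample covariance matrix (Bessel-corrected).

Step 1 — column means:
  mean(X) = (1 + 6 + 4 + 1) / 4 = 12/4 = 3
  mean(Y) = (2 + 4 + 3 + 3) / 4 = 12/4 = 3

Step 2 — sample covariance S[i,j] = (1/(n-1)) · Σ_k (x_{k,i} - mean_i) · (x_{k,j} - mean_j), with n-1 = 3.
  S[X,X] = ((-2)·(-2) + (3)·(3) + (1)·(1) + (-2)·(-2)) / 3 = 18/3 = 6
  S[X,Y] = ((-2)·(-1) + (3)·(1) + (1)·(0) + (-2)·(0)) / 3 = 5/3 = 1.6667
  S[Y,Y] = ((-1)·(-1) + (1)·(1) + (0)·(0) + (0)·(0)) / 3 = 2/3 = 0.6667

S is symmetric (S[j,i] = S[i,j]). Assembling:

S = [[6, 1.6667],
 [1.6667, 0.6667]]


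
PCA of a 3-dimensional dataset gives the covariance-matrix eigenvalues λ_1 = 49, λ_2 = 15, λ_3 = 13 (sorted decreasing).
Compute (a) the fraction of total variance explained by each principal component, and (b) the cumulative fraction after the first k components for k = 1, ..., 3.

Step 1 — total variance = trace(Sigma) = Σ λ_i = 49 + 15 + 13 = 77.

Step 2 — fraction explained by component i = λ_i / Σ λ:
  PC1: 49/77 = 0.6364
  PC2: 15/77 = 0.1948
  PC3: 13/77 = 0.1688

Step 3 — cumulative fraction after k components = (λ_1 + ... + λ_k) / Σ λ:
  k = 1: 49/77 = 0.6364
  k = 2: (49 + 15)/77 = 64/77 = 0.8312
  k = 3: (49 + 15 + 13)/77 = 77/77 = 1

Summary (fraction, with percent):

explained: PC1 0.6364 (63.64%), PC2 0.1948 (19.48%), PC3 0.1688 (16.88%);  cumulative: 0.6364, 0.8312, 1


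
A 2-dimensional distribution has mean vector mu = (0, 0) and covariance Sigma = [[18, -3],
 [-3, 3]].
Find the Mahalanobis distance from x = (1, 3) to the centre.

Step 1 — centre the observation: (x - mu) = (1, 3).

Step 2 — invert Sigma. det(Sigma) = 18·3 - (-3)² = 45.
  Sigma^{-1} = (1/det) · [[d, -b], [-b, a]] = [[0.0667, 0.0667],
 [0.0667, 0.4]].

Step 3 — form the quadratic (x - mu)^T · Sigma^{-1} · (x - mu):
  Sigma^{-1} · (x - mu) = (0.2667, 1.2667).
  (x - mu)^T · [Sigma^{-1} · (x - mu)] = (1)·(0.2667) + (3)·(1.2667) = 4.0667.

Step 4 — take square root: d = √(4.0667) ≈ 2.0166.

d(x, mu) = √(4.0667) ≈ 2.0166


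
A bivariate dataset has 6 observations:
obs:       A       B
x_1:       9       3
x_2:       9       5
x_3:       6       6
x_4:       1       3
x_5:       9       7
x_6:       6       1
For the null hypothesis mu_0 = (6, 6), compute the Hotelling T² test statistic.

Step 1 — sample mean vector:
  mean(A) = (9 + 9 + 6 + 1 + 9 + 6) / 6 = 40/6 = 6.6667
  mean(B) = (3 + 5 + 6 + 3 + 7 + 1) / 6 = 25/6 = 4.1667
  x̄ = (6.6667, 4.1667),  deviation x̄ - mu_0 = (6.6667, 4.1667) - (6, 6) = (0.6667, -1.8333).

Step 2 — sample covariance matrix, S[i,j] = (1/(n-1)) · Σ_k (x_{k,i} - mean_i) · (x_{k,j} - mean_j), divisor n-1 = 5:
  S[A,A] = ((2.3333)·(2.3333) + (2.3333)·(2.3333) + (-0.6667)·(-0.6667) + (-5.6667)·(-5.6667) + (2.3333)·(2.3333) + (-0.6667)·(-0.6667)) / 5 = 49.3333/5 = 9.8667
  S[A,B] = ((2.3333)·(-1.1667) + (2.3333)·(0.8333) + (-0.6667)·(1.8333) + (-5.6667)·(-1.1667) + (2.3333)·(2.8333) + (-0.6667)·(-3.1667)) / 5 = 13.3333/5 = 2.6667
  S[B,B] = ((-1.1667)·(-1.1667) + (0.8333)·(0.8333) + (1.8333)·(1.8333) + (-1.1667)·(-1.1667) + (2.8333)·(2.8333) + (-3.1667)·(-3.1667)) / 5 = 24.8333/5 = 4.9667
  S = [[9.8667, 2.6667],
 [2.6667, 4.9667]].

Step 3 — invert S. det(S) = 9.8667·4.9667 - (2.6667)² = 41.8933.
  S^{-1} = (1/det) · [[d, -b], [-b, a]] = [[0.1186, -0.0637],
 [-0.0637, 0.2355]].

Step 4 — quadratic form (x̄ - mu_0)^T · S^{-1} · (x̄ - mu_0):
  S^{-1} · (x̄ - mu_0) = (0.1957, -0.4742),
  (x̄ - mu_0)^T · [...] = (0.6667)·(0.1957) + (-1.8333)·(-0.4742) = 0.9999.

Step 5 — scale by n: T² = 6 · 0.9999 = 5.9994.

T² ≈ 5.9994
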